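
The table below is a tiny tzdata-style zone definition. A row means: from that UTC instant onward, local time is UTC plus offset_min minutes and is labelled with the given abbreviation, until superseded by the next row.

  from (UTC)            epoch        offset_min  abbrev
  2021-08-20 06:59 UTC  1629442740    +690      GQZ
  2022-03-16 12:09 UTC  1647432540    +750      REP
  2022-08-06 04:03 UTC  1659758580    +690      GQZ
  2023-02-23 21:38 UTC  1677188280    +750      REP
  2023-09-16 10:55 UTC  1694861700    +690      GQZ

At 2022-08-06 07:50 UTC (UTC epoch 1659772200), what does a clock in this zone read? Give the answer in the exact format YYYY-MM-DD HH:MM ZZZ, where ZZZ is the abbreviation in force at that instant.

2022-08-06 19:20 GQZ

Query: 2022-08-06 07:50 UTC
Rule 3/5 (GQZ, +11:30): 2022-08-06 04:03 UTC ≤ query < 2023-02-23 21:38 UTC
7·60 + 50 + 690 = 1160 min
1160 = 0·1440 + 1160; 1160 = 19·60 + 20 → 19:20, same day
→ 2022-08-06 19:20 GQZ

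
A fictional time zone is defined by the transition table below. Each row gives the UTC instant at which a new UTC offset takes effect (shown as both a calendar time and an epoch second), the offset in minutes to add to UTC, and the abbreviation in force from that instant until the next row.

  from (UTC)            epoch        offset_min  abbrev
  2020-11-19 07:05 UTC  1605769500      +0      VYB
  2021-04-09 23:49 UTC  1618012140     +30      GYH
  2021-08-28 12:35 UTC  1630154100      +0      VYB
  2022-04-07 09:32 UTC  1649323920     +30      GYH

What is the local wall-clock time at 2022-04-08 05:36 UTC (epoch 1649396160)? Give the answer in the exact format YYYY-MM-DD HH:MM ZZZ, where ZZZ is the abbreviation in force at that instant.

Query: 2022-04-08 05:36 UTC
Rule 4/4 (GYH, +00:30): 2022-04-07 09:32 UTC ≤ query < +∞
5·60 + 36 + 30 = 366 min
366 = 0·1440 + 366; 366 = 6·60 + 6 → 06:06, same day
→ 2022-04-08 06:06 GYH

2022-04-08 06:06 GYH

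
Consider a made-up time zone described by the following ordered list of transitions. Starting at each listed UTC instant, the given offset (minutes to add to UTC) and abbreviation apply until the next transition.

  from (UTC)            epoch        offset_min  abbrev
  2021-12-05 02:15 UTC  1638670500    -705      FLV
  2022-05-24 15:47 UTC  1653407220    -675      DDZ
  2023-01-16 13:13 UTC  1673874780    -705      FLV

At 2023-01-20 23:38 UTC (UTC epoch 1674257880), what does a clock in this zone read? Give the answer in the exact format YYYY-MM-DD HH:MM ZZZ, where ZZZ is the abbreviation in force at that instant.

Query: 2023-01-20 23:38 UTC
Rule 3/3 (FLV, -11:45): 2023-01-16 13:13 UTC ≤ query < +∞
23·60 + 38 - 705 = 713 min
713 = 0·1440 + 713; 713 = 11·60 + 53 → 11:53, same day
→ 2023-01-20 11:53 FLV

2023-01-20 11:53 FLV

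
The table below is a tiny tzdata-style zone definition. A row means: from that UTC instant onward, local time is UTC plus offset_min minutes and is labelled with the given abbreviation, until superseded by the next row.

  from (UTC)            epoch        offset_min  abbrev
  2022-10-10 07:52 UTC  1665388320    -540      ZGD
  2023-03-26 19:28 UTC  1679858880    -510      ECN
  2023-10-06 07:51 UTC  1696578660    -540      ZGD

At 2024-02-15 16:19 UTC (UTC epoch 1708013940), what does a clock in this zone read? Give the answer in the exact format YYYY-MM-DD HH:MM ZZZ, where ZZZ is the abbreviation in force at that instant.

Query: 2024-02-15 16:19 UTC
Rule 3/3 (ZGD, -09:00): 2023-10-06 07:51 UTC ≤ query < +∞
16·60 + 19 - 540 = 439 min
439 = 0·1440 + 439; 439 = 7·60 + 19 → 07:19, same day
→ 2024-02-15 07:19 ZGD

2024-02-15 07:19 ZGD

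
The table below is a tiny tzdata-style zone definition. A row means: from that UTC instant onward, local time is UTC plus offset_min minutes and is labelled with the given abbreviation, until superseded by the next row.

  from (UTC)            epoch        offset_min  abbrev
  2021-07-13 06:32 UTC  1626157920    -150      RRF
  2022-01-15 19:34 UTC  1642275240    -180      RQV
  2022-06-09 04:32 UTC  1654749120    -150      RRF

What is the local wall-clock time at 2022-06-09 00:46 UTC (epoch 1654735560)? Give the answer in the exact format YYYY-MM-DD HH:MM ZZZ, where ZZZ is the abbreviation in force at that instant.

2022-06-08 21:46 RQV

Query: 2022-06-09 00:46 UTC
Rule 2/3 (RQV, -03:00): 2022-01-15 19:34 UTC ≤ query < 2022-06-09 04:32 UTC
0·60 + 46 - 180 = -134 min
-134 = -1·1440 + 1306; 1306 = 21·60 + 46 → 21:46, 2022-06-09 - 1 day = 2022-06-08
→ 2022-06-08 21:46 RQV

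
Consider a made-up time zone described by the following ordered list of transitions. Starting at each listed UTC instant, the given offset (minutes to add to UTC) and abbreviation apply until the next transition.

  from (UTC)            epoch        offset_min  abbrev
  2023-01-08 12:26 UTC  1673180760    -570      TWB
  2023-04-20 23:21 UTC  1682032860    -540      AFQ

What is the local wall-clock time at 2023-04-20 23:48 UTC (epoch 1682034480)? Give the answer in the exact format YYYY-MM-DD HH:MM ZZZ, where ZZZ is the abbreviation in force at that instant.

Query: 2023-04-20 23:48 UTC
Rule 2/2 (AFQ, -09:00): 2023-04-20 23:21 UTC ≤ query < +∞
23·60 + 48 - 540 = 888 min
888 = 0·1440 + 888; 888 = 14·60 + 48 → 14:48, same day
→ 2023-04-20 14:48 AFQ

2023-04-20 14:48 AFQ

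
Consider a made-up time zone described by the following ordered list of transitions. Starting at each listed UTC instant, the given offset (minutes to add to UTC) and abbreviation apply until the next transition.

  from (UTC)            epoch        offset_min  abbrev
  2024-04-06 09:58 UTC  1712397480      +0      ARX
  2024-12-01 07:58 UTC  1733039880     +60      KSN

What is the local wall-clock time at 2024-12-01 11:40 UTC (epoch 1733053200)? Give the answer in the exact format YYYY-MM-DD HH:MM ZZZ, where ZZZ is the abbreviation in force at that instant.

Query: 2024-12-01 11:40 UTC
Rule 2/2 (KSN, +01:00): 2024-12-01 07:58 UTC ≤ query < +∞
11·60 + 40 + 60 = 760 min
760 = 0·1440 + 760; 760 = 12·60 + 40 → 12:40, same day
→ 2024-12-01 12:40 KSN

2024-12-01 12:40 KSN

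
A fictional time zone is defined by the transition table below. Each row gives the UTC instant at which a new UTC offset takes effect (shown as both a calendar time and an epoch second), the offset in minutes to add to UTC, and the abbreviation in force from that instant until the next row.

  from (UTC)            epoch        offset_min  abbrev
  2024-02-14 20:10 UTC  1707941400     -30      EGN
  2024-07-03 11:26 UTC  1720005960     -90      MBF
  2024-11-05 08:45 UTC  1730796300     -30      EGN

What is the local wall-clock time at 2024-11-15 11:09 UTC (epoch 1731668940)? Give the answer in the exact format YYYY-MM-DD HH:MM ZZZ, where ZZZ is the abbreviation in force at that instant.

Query: 2024-11-15 11:09 UTC
Rule 3/3 (EGN, -00:30): 2024-11-05 08:45 UTC ≤ query < +∞
11·60 + 9 - 30 = 639 min
639 = 0·1440 + 639; 639 = 10·60 + 39 → 10:39, same day
→ 2024-11-15 10:39 EGN

2024-11-15 10:39 EGN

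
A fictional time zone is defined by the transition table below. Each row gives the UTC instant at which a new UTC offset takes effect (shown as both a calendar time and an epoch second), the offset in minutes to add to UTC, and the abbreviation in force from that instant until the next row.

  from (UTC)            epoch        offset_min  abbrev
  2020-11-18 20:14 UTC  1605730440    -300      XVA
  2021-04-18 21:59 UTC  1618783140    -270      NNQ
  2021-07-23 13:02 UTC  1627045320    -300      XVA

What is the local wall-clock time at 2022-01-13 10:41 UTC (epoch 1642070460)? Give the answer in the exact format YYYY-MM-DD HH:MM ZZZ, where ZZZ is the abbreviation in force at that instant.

Query: 2022-01-13 10:41 UTC
Rule 3/3 (XVA, -05:00): 2021-07-23 13:02 UTC ≤ query < +∞
10·60 + 41 - 300 = 341 min
341 = 0·1440 + 341; 341 = 5·60 + 41 → 05:41, same day
→ 2022-01-13 05:41 XVA

2022-01-13 05:41 XVA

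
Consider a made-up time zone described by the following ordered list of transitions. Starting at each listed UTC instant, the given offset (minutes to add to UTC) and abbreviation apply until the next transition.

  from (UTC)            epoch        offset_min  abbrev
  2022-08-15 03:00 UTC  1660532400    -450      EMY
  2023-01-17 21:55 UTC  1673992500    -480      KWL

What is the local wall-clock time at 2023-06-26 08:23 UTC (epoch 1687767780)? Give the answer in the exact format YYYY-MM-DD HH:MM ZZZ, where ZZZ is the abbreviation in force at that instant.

Query: 2023-06-26 08:23 UTC
Rule 2/2 (KWL, -08:00): 2023-01-17 21:55 UTC ≤ query < +∞
8·60 + 23 - 480 = 23 min
23 = 0·1440 + 23; 23 = 0·60 + 23 → 00:23, same day
→ 2023-06-26 00:23 KWL

2023-06-26 00:23 KWL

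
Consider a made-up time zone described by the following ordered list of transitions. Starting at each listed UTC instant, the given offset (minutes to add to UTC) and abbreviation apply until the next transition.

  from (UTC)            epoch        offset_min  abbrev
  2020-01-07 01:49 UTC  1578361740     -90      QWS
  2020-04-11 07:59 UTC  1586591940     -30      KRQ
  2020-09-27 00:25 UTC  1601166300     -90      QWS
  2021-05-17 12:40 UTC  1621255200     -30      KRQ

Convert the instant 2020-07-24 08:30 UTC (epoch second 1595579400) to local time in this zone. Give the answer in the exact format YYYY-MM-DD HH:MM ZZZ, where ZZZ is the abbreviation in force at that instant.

2020-07-24 08:00 KRQ

Query: 2020-07-24 08:30 UTC
Rule 2/4 (KRQ, -00:30): 2020-04-11 07:59 UTC ≤ query < 2020-09-27 00:25 UTC
8·60 + 30 - 30 = 480 min
480 = 0·1440 + 480; 480 = 8·60 + 0 → 08:00, same day
→ 2020-07-24 08:00 KRQ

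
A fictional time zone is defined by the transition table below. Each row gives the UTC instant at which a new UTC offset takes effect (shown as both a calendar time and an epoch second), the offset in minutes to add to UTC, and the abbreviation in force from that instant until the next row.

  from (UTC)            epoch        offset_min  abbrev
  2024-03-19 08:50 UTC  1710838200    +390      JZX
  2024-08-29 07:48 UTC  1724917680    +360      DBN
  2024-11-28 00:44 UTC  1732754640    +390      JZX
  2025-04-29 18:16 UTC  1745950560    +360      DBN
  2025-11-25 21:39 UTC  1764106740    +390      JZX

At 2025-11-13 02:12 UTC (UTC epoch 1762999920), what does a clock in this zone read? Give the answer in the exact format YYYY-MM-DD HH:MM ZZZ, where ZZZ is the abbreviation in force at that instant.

Query: 2025-11-13 02:12 UTC
Rule 4/5 (DBN, +06:00): 2025-04-29 18:16 UTC ≤ query < 2025-11-25 21:39 UTC
2·60 + 12 + 360 = 492 min
492 = 0·1440 + 492; 492 = 8·60 + 12 → 08:12, same day
→ 2025-11-13 08:12 DBN

2025-11-13 08:12 DBN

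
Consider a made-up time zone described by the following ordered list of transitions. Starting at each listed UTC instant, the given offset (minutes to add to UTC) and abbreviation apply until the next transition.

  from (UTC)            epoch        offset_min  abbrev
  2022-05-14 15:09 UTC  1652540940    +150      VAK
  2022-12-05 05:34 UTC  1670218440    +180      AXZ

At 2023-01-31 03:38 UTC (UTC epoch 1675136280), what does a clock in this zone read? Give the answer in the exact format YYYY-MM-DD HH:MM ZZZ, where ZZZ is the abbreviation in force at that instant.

Query: 2023-01-31 03:38 UTC
Rule 2/2 (AXZ, +03:00): 2022-12-05 05:34 UTC ≤ query < +∞
3·60 + 38 + 180 = 398 min
398 = 0·1440 + 398; 398 = 6·60 + 38 → 06:38, same day
→ 2023-01-31 06:38 AXZ

2023-01-31 06:38 AXZ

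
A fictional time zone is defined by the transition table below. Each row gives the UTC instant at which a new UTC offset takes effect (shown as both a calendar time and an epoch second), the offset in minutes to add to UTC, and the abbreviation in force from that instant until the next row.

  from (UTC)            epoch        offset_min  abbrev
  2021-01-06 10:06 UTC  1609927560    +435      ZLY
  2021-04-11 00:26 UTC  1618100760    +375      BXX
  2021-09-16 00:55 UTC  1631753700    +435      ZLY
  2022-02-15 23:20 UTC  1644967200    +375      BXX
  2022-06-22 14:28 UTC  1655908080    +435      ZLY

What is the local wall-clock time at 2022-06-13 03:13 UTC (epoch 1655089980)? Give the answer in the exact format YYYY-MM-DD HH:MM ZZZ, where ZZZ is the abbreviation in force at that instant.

2022-06-13 09:28 BXX

Query: 2022-06-13 03:13 UTC
Rule 4/5 (BXX, +06:15): 2022-02-15 23:20 UTC ≤ query < 2022-06-22 14:28 UTC
3·60 + 13 + 375 = 568 min
568 = 0·1440 + 568; 568 = 9·60 + 28 → 09:28, same day
→ 2022-06-13 09:28 BXX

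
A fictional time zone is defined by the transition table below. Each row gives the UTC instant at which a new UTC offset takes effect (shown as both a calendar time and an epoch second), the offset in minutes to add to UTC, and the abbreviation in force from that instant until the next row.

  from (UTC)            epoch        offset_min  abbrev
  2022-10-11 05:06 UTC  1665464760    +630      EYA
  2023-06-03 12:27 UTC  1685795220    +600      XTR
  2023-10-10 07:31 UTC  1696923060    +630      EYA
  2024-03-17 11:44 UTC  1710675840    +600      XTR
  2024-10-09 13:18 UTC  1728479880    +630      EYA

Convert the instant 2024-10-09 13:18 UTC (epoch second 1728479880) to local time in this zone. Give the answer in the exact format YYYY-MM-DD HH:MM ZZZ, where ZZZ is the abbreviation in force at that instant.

2024-10-09 23:48 EYA

Query: 2024-10-09 13:18 UTC
Rule 5/5 (EYA, +10:30): 2024-10-09 13:18 UTC ≤ query < +∞
13·60 + 18 + 630 = 1428 min
1428 = 0·1440 + 1428; 1428 = 23·60 + 48 → 23:48, same day
→ 2024-10-09 23:48 EYA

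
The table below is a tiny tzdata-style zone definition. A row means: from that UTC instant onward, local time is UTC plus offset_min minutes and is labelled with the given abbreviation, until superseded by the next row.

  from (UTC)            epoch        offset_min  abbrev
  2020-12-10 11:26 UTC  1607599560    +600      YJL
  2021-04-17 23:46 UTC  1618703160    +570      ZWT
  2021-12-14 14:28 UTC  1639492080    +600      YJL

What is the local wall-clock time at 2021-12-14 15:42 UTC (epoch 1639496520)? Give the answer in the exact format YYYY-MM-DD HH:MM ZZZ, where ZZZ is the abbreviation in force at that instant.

2021-12-15 01:42 YJL

Query: 2021-12-14 15:42 UTC
Rule 3/3 (YJL, +10:00): 2021-12-14 14:28 UTC ≤ query < +∞
15·60 + 42 + 600 = 1542 min
1542 = 1·1440 + 102; 102 = 1·60 + 42 → 01:42, 2021-12-14 + 1 day = 2021-12-15
→ 2021-12-15 01:42 YJL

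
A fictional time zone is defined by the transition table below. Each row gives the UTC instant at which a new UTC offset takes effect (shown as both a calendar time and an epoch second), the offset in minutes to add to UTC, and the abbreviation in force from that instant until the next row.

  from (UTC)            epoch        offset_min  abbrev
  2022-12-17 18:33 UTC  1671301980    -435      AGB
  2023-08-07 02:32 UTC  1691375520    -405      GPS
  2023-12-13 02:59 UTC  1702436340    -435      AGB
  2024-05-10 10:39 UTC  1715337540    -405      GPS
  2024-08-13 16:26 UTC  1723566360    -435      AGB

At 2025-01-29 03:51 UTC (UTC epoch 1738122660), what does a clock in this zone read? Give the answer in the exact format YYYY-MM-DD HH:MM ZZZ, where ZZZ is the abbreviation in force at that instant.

Query: 2025-01-29 03:51 UTC
Rule 5/5 (AGB, -07:15): 2024-08-13 16:26 UTC ≤ query < +∞
3·60 + 51 - 435 = -204 min
-204 = -1·1440 + 1236; 1236 = 20·60 + 36 → 20:36, 2025-01-29 - 1 day = 2025-01-28
→ 2025-01-28 20:36 AGB

2025-01-28 20:36 AGB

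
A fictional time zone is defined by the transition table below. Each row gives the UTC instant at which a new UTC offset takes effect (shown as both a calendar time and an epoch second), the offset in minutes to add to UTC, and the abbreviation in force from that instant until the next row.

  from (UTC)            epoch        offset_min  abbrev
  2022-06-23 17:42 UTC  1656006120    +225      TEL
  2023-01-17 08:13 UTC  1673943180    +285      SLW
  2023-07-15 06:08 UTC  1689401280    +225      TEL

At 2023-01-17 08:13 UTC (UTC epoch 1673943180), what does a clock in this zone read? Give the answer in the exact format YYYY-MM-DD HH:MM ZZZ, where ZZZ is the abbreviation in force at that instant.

2023-01-17 12:58 SLW

Query: 2023-01-17 08:13 UTC
Rule 2/3 (SLW, +04:45): 2023-01-17 08:13 UTC ≤ query < 2023-07-15 06:08 UTC
8·60 + 13 + 285 = 778 min
778 = 0·1440 + 778; 778 = 12·60 + 58 → 12:58, same day
→ 2023-01-17 12:58 SLW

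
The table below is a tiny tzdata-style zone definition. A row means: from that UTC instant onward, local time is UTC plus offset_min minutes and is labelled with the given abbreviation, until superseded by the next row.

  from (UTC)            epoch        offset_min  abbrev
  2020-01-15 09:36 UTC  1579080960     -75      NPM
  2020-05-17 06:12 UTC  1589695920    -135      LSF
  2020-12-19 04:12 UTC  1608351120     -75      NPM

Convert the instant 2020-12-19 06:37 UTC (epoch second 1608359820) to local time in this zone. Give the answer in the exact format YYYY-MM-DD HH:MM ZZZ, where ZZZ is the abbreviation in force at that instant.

Query: 2020-12-19 06:37 UTC
Rule 3/3 (NPM, -01:15): 2020-12-19 04:12 UTC ≤ query < +∞
6·60 + 37 - 75 = 322 min
322 = 0·1440 + 322; 322 = 5·60 + 22 → 05:22, same day
→ 2020-12-19 05:22 NPM

2020-12-19 05:22 NPM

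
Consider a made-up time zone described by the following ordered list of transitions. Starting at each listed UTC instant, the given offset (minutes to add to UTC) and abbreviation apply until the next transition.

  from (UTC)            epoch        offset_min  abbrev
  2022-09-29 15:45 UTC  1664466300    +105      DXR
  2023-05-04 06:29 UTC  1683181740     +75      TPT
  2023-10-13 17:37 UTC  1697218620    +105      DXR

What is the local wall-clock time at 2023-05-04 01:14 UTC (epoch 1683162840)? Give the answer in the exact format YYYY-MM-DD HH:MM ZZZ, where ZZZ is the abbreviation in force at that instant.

Query: 2023-05-04 01:14 UTC
Rule 1/3 (DXR, +01:45): 2022-09-29 15:45 UTC ≤ query < 2023-05-04 06:29 UTC
1·60 + 14 + 105 = 179 min
179 = 0·1440 + 179; 179 = 2·60 + 59 → 02:59, same day
→ 2023-05-04 02:59 DXR

2023-05-04 02:59 DXR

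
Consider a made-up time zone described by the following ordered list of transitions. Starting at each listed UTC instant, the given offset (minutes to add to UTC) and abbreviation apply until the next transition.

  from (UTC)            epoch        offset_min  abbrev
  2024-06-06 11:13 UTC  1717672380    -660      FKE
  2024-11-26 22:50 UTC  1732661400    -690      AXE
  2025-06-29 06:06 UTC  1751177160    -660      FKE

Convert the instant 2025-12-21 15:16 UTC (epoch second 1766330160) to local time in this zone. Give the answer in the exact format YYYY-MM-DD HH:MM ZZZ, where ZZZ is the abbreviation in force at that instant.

Query: 2025-12-21 15:16 UTC
Rule 3/3 (FKE, -11:00): 2025-06-29 06:06 UTC ≤ query < +∞
15·60 + 16 - 660 = 256 min
256 = 0·1440 + 256; 256 = 4·60 + 16 → 04:16, same day
→ 2025-12-21 04:16 FKE

2025-12-21 04:16 FKE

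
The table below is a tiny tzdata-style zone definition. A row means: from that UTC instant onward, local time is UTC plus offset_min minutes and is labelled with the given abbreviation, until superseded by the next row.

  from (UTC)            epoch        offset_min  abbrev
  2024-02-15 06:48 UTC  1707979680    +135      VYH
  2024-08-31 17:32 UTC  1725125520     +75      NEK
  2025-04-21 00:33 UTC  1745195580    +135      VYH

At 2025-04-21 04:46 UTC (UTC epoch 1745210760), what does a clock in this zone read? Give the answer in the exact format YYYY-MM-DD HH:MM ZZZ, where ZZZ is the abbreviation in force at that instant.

Query: 2025-04-21 04:46 UTC
Rule 3/3 (VYH, +02:15): 2025-04-21 00:33 UTC ≤ query < +∞
4·60 + 46 + 135 = 421 min
421 = 0·1440 + 421; 421 = 7·60 + 1 → 07:01, same day
→ 2025-04-21 07:01 VYH

2025-04-21 07:01 VYH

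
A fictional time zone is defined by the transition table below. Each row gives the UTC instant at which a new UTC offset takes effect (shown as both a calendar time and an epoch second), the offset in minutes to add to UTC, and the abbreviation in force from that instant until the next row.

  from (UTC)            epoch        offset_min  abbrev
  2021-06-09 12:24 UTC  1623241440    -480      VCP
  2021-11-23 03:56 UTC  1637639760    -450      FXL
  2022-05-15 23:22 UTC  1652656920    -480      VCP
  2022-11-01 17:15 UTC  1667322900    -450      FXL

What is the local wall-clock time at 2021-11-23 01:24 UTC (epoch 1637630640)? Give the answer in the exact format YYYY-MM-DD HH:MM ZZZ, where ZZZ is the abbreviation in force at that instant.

Query: 2021-11-23 01:24 UTC
Rule 1/4 (VCP, -08:00): 2021-06-09 12:24 UTC ≤ query < 2021-11-23 03:56 UTC
1·60 + 24 - 480 = -396 min
-396 = -1·1440 + 1044; 1044 = 17·60 + 24 → 17:24, 2021-11-23 - 1 day = 2021-11-22
→ 2021-11-22 17:24 VCP

2021-11-22 17:24 VCP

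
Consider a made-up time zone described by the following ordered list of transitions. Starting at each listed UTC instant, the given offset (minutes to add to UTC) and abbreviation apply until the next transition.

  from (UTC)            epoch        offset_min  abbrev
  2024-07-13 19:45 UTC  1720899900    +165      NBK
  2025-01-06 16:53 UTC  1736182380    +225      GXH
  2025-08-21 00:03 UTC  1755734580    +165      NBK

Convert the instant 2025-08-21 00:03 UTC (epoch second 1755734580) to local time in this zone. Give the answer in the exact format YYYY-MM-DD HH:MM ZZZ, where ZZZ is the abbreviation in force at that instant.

2025-08-21 02:48 NBK

Query: 2025-08-21 00:03 UTC
Rule 3/3 (NBK, +02:45): 2025-08-21 00:03 UTC ≤ query < +∞
0·60 + 3 + 165 = 168 min
168 = 0·1440 + 168; 168 = 2·60 + 48 → 02:48, same day
→ 2025-08-21 02:48 NBK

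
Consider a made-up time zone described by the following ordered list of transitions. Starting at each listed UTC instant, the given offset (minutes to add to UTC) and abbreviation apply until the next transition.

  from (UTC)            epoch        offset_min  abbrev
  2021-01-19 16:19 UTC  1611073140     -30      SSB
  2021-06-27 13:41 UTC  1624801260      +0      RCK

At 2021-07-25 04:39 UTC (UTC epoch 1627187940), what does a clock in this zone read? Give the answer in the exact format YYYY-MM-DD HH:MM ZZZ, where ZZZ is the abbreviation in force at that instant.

Query: 2021-07-25 04:39 UTC
Rule 2/2 (RCK, +00:00): 2021-06-27 13:41 UTC ≤ query < +∞
4·60 + 39 + 0 = 279 min
279 = 0·1440 + 279; 279 = 4·60 + 39 → 04:39, same day
→ 2021-07-25 04:39 RCK

2021-07-25 04:39 RCK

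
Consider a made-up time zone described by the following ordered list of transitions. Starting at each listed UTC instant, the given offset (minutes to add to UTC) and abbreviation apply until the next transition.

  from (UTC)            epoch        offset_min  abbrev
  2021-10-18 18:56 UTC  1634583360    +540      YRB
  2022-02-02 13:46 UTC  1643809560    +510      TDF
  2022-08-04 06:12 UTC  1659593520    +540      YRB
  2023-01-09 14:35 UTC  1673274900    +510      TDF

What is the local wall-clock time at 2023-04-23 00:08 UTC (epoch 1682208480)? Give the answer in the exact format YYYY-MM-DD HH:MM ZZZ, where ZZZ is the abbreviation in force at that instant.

Query: 2023-04-23 00:08 UTC
Rule 4/4 (TDF, +08:30): 2023-01-09 14:35 UTC ≤ query < +∞
0·60 + 8 + 510 = 518 min
518 = 0·1440 + 518; 518 = 8·60 + 38 → 08:38, same day
→ 2023-04-23 08:38 TDF

2023-04-23 08:38 TDF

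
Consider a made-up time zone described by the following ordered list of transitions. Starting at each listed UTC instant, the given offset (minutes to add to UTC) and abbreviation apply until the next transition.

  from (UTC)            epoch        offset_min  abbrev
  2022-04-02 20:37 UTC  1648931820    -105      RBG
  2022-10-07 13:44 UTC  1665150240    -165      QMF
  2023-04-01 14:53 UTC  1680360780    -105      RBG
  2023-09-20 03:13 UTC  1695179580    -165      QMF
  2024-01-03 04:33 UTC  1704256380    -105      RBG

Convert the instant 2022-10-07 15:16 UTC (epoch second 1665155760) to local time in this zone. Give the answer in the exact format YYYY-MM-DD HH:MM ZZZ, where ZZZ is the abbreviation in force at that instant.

2022-10-07 12:31 QMF

Query: 2022-10-07 15:16 UTC
Rule 2/5 (QMF, -02:45): 2022-10-07 13:44 UTC ≤ query < 2023-04-01 14:53 UTC
15·60 + 16 - 165 = 751 min
751 = 0·1440 + 751; 751 = 12·60 + 31 → 12:31, same day
→ 2022-10-07 12:31 QMF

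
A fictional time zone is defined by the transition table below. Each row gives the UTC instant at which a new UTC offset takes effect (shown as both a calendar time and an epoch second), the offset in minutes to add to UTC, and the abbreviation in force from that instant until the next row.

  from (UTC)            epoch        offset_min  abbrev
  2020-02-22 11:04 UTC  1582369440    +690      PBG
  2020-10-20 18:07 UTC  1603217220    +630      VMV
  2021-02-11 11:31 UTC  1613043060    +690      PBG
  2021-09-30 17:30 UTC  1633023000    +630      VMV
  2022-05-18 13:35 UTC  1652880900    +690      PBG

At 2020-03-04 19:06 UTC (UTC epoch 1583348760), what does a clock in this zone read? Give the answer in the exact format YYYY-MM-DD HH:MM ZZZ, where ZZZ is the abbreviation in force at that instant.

2020-03-05 06:36 PBG

Query: 2020-03-04 19:06 UTC
Rule 1/5 (PBG, +11:30): 2020-02-22 11:04 UTC ≤ query < 2020-10-20 18:07 UTC
19·60 + 6 + 690 = 1836 min
1836 = 1·1440 + 396; 396 = 6·60 + 36 → 06:36, 2020-03-04 + 1 day = 2020-03-05
→ 2020-03-05 06:36 PBG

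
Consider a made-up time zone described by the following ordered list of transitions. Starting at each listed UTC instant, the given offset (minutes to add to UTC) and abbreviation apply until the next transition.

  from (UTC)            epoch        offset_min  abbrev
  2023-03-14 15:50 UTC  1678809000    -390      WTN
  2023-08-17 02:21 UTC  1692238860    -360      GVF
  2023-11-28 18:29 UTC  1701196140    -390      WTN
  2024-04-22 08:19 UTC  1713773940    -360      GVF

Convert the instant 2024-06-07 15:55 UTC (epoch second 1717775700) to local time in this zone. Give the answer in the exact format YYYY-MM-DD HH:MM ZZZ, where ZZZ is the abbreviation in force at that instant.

Query: 2024-06-07 15:55 UTC
Rule 4/4 (GVF, -06:00): 2024-04-22 08:19 UTC ≤ query < +∞
15·60 + 55 - 360 = 595 min
595 = 0·1440 + 595; 595 = 9·60 + 55 → 09:55, same day
→ 2024-06-07 09:55 GVF

2024-06-07 09:55 GVF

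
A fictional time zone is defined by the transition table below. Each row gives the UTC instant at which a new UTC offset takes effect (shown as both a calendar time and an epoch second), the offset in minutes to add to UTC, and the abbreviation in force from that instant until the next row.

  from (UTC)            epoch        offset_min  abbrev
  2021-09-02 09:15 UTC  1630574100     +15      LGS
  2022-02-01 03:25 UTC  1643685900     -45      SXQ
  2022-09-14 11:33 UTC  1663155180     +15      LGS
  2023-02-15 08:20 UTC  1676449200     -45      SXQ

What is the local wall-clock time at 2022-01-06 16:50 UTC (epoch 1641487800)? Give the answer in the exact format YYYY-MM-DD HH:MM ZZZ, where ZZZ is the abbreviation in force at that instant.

2022-01-06 17:05 LGS

Query: 2022-01-06 16:50 UTC
Rule 1/4 (LGS, +00:15): 2021-09-02 09:15 UTC ≤ query < 2022-02-01 03:25 UTC
16·60 + 50 + 15 = 1025 min
1025 = 0·1440 + 1025; 1025 = 17·60 + 5 → 17:05, same day
→ 2022-01-06 17:05 LGS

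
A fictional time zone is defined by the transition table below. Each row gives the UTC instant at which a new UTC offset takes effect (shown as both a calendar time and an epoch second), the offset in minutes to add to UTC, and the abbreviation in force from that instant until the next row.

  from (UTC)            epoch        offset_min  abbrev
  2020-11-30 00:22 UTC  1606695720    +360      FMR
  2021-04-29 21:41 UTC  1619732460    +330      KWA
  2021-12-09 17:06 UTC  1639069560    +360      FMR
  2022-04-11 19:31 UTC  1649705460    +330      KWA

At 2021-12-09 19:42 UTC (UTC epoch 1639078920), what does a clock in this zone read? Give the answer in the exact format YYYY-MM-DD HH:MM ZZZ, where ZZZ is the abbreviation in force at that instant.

2021-12-10 01:42 FMR

Query: 2021-12-09 19:42 UTC
Rule 3/4 (FMR, +06:00): 2021-12-09 17:06 UTC ≤ query < 2022-04-11 19:31 UTC
19·60 + 42 + 360 = 1542 min
1542 = 1·1440 + 102; 102 = 1·60 + 42 → 01:42, 2021-12-09 + 1 day = 2021-12-10
→ 2021-12-10 01:42 FMR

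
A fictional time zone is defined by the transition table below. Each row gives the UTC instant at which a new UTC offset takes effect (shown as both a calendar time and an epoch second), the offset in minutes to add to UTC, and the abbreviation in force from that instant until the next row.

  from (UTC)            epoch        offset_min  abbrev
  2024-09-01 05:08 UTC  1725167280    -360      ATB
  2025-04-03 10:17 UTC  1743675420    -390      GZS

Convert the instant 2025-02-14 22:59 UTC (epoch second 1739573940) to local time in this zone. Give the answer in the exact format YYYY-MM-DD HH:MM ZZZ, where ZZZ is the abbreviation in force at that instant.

2025-02-14 16:59 ATB

Query: 2025-02-14 22:59 UTC
Rule 1/2 (ATB, -06:00): 2024-09-01 05:08 UTC ≤ query < 2025-04-03 10:17 UTC
22·60 + 59 - 360 = 1019 min
1019 = 0·1440 + 1019; 1019 = 16·60 + 59 → 16:59, same day
→ 2025-02-14 16:59 ATB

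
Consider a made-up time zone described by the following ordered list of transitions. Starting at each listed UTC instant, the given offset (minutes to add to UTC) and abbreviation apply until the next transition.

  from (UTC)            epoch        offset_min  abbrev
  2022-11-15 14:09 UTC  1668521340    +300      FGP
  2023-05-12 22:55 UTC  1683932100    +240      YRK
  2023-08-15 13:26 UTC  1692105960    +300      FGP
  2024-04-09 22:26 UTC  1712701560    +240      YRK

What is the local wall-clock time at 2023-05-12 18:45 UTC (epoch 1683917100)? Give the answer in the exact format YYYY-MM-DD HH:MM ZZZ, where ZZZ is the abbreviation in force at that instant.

Query: 2023-05-12 18:45 UTC
Rule 1/4 (FGP, +05:00): 2022-11-15 14:09 UTC ≤ query < 2023-05-12 22:55 UTC
18·60 + 45 + 300 = 1425 min
1425 = 0·1440 + 1425; 1425 = 23·60 + 45 → 23:45, same day
→ 2023-05-12 23:45 FGP

2023-05-12 23:45 FGP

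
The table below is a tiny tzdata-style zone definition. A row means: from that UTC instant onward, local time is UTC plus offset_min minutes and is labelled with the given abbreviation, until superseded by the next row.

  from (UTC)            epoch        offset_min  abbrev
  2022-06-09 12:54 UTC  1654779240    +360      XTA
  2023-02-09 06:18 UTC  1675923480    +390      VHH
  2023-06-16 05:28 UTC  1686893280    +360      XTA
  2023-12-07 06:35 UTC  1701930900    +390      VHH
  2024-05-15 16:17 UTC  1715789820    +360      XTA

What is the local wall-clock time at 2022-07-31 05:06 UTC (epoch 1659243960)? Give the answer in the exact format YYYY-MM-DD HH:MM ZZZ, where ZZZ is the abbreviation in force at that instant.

2022-07-31 11:06 XTA

Query: 2022-07-31 05:06 UTC
Rule 1/5 (XTA, +06:00): 2022-06-09 12:54 UTC ≤ query < 2023-02-09 06:18 UTC
5·60 + 6 + 360 = 666 min
666 = 0·1440 + 666; 666 = 11·60 + 6 → 11:06, same day
→ 2022-07-31 11:06 XTA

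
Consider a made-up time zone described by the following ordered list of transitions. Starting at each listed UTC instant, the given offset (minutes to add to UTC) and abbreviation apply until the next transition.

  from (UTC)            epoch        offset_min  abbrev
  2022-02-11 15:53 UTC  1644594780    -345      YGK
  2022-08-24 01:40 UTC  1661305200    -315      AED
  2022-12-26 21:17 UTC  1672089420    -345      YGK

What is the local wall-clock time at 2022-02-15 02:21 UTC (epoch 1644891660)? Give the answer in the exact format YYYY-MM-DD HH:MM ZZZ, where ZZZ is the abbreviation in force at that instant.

2022-02-14 20:36 YGK

Query: 2022-02-15 02:21 UTC
Rule 1/3 (YGK, -05:45): 2022-02-11 15:53 UTC ≤ query < 2022-08-24 01:40 UTC
2·60 + 21 - 345 = -204 min
-204 = -1·1440 + 1236; 1236 = 20·60 + 36 → 20:36, 2022-02-15 - 1 day = 2022-02-14
→ 2022-02-14 20:36 YGK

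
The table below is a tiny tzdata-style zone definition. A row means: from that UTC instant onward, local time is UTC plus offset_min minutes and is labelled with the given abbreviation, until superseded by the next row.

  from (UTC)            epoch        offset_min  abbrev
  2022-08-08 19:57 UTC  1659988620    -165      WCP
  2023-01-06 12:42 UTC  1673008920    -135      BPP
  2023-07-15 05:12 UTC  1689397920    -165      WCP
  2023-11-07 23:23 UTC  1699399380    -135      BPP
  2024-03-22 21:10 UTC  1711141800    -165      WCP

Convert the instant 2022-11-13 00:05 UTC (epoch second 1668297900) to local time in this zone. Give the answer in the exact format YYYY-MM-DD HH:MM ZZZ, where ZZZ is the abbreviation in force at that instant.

Query: 2022-11-13 00:05 UTC
Rule 1/5 (WCP, -02:45): 2022-08-08 19:57 UTC ≤ query < 2023-01-06 12:42 UTC
0·60 + 5 - 165 = -160 min
-160 = -1·1440 + 1280; 1280 = 21·60 + 20 → 21:20, 2022-11-13 - 1 day = 2022-11-12
→ 2022-11-12 21:20 WCP

2022-11-12 21:20 WCP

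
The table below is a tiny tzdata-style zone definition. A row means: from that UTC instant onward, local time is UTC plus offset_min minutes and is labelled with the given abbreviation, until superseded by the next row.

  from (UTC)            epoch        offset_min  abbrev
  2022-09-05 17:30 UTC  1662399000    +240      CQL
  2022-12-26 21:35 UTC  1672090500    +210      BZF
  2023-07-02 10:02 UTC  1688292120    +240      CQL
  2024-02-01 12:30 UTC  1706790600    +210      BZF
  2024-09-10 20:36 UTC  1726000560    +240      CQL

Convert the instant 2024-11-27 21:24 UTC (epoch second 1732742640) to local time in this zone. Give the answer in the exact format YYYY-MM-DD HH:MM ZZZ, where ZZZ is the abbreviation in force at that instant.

Query: 2024-11-27 21:24 UTC
Rule 5/5 (CQL, +04:00): 2024-09-10 20:36 UTC ≤ query < +∞
21·60 + 24 + 240 = 1524 min
1524 = 1·1440 + 84; 84 = 1·60 + 24 → 01:24, 2024-11-27 + 1 day = 2024-11-28
→ 2024-11-28 01:24 CQL

2024-11-28 01:24 CQL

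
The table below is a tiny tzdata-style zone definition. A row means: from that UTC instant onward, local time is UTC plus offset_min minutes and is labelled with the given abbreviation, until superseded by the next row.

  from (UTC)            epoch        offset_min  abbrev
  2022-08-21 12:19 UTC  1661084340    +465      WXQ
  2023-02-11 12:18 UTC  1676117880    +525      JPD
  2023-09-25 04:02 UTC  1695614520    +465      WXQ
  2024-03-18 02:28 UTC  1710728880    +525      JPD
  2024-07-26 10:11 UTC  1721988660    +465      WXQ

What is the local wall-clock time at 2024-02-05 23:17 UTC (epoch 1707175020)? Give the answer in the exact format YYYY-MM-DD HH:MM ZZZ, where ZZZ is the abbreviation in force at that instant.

2024-02-06 07:02 WXQ

Query: 2024-02-05 23:17 UTC
Rule 3/5 (WXQ, +07:45): 2023-09-25 04:02 UTC ≤ query < 2024-03-18 02:28 UTC
23·60 + 17 + 465 = 1862 min
1862 = 1·1440 + 422; 422 = 7·60 + 2 → 07:02, 2024-02-05 + 1 day = 2024-02-06
→ 2024-02-06 07:02 WXQ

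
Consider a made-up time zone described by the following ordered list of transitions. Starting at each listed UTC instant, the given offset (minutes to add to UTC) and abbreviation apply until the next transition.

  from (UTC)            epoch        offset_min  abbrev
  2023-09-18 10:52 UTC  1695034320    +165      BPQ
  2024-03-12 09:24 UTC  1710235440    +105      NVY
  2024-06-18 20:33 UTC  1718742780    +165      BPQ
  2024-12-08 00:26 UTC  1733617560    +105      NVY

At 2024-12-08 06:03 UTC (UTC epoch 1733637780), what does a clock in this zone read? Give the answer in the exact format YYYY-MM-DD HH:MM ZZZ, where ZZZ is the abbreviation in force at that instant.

Query: 2024-12-08 06:03 UTC
Rule 4/4 (NVY, +01:45): 2024-12-08 00:26 UTC ≤ query < +∞
6·60 + 3 + 105 = 468 min
468 = 0·1440 + 468; 468 = 7·60 + 48 → 07:48, same day
→ 2024-12-08 07:48 NVY

2024-12-08 07:48 NVY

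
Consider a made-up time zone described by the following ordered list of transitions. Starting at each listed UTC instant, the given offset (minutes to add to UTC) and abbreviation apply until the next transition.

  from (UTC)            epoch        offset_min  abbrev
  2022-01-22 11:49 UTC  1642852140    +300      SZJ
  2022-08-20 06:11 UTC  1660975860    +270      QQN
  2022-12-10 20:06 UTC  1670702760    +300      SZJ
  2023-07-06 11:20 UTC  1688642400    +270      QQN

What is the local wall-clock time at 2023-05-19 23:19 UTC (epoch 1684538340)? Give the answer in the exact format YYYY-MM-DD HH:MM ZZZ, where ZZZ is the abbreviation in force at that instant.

Query: 2023-05-19 23:19 UTC
Rule 3/4 (SZJ, +05:00): 2022-12-10 20:06 UTC ≤ query < 2023-07-06 11:20 UTC
23·60 + 19 + 300 = 1699 min
1699 = 1·1440 + 259; 259 = 4·60 + 19 → 04:19, 2023-05-19 + 1 day = 2023-05-20
→ 2023-05-20 04:19 SZJ

2023-05-20 04:19 SZJ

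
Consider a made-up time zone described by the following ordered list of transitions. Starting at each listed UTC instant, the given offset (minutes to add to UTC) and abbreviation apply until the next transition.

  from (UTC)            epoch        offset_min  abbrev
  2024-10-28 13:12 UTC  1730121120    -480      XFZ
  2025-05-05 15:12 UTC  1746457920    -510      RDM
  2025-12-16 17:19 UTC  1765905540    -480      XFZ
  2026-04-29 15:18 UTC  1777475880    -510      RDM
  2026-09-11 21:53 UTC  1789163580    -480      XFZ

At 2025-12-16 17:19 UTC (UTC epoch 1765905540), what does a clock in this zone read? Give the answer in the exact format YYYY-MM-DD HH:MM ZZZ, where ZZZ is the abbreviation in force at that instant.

2025-12-16 09:19 XFZ

Query: 2025-12-16 17:19 UTC
Rule 3/5 (XFZ, -08:00): 2025-12-16 17:19 UTC ≤ query < 2026-04-29 15:18 UTC
17·60 + 19 - 480 = 559 min
559 = 0·1440 + 559; 559 = 9·60 + 19 → 09:19, same day
→ 2025-12-16 09:19 XFZ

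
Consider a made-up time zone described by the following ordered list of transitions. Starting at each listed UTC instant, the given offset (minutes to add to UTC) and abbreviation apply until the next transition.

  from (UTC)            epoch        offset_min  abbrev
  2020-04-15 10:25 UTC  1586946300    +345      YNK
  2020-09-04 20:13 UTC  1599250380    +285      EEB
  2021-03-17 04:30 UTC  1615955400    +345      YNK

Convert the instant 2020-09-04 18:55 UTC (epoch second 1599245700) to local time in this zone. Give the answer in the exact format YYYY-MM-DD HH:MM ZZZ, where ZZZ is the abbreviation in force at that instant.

Query: 2020-09-04 18:55 UTC
Rule 1/3 (YNK, +05:45): 2020-04-15 10:25 UTC ≤ query < 2020-09-04 20:13 UTC
18·60 + 55 + 345 = 1480 min
1480 = 1·1440 + 40; 40 = 0·60 + 40 → 00:40, 2020-09-04 + 1 day = 2020-09-05
→ 2020-09-05 00:40 YNK

2020-09-05 00:40 YNK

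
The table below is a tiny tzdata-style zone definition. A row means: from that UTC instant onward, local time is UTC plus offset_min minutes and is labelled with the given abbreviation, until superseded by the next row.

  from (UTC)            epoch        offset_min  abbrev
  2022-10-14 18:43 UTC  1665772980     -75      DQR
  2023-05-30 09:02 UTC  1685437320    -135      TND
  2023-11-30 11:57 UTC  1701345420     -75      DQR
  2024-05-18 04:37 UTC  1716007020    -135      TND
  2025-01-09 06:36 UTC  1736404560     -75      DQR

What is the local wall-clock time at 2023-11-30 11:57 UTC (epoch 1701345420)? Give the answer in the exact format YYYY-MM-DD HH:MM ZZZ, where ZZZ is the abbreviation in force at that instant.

2023-11-30 10:42 DQR

Query: 2023-11-30 11:57 UTC
Rule 3/5 (DQR, -01:15): 2023-11-30 11:57 UTC ≤ query < 2024-05-18 04:37 UTC
11·60 + 57 - 75 = 642 min
642 = 0·1440 + 642; 642 = 10·60 + 42 → 10:42, same day
→ 2023-11-30 10:42 DQR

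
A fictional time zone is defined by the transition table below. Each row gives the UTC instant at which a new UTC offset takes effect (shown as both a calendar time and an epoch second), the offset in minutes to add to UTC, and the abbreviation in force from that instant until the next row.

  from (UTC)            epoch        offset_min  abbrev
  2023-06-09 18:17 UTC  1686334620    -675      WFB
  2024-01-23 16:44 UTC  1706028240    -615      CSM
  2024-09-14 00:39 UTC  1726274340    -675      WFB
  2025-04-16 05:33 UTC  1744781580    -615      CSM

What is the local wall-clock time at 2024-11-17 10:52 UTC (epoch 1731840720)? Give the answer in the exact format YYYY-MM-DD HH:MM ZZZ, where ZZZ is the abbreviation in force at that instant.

2024-11-16 23:37 WFB

Query: 2024-11-17 10:52 UTC
Rule 3/4 (WFB, -11:15): 2024-09-14 00:39 UTC ≤ query < 2025-04-16 05:33 UTC
10·60 + 52 - 675 = -23 min
-23 = -1·1440 + 1417; 1417 = 23·60 + 37 → 23:37, 2024-11-17 - 1 day = 2024-11-16
→ 2024-11-16 23:37 WFB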